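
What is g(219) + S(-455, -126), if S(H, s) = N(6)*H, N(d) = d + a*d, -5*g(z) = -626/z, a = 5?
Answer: -17935474/1095 ≈ -16379.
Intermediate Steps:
g(z) = 626/(5*z) (g(z) = -(-626)/(5*z) = 626/(5*z))
N(d) = 6*d (N(d) = d + 5*d = 6*d)
S(H, s) = 36*H (S(H, s) = (6*6)*H = 36*H)
g(219) + S(-455, -126) = (626/5)/219 + 36*(-455) = (626/5)*(1/219) - 16380 = 626/1095 - 16380 = -17935474/1095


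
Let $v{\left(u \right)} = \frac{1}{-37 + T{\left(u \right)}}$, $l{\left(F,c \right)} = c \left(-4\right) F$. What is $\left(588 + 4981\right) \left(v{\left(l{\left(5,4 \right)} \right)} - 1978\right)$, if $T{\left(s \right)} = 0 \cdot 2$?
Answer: $- \frac{407578403}{37} \approx -1.1016 \cdot 10^{7}$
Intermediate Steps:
$T{\left(s \right)} = 0$
$l{\left(F,c \right)} = - 4 F c$ ($l{\left(F,c \right)} = - 4 c F = - 4 F c$)
$v{\left(u \right)} = - \frac{1}{37}$ ($v{\left(u \right)} = \frac{1}{-37 + 0} = \frac{1}{-37} = - \frac{1}{37}$)
$\left(588 + 4981\right) \left(v{\left(l{\left(5,4 \right)} \right)} - 1978\right) = \left(588 + 4981\right) \left(- \frac{1}{37} - 1978\right) = 5569 \left(- \frac{73187}{37}\right) = - \frac{407578403}{37}$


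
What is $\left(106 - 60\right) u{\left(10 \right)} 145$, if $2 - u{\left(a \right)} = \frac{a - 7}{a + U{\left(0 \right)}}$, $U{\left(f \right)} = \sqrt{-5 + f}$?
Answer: $\frac{80040}{7} + \frac{1334 i \sqrt{5}}{7} \approx 11434.0 + 426.13 i$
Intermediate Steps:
$u{\left(a \right)} = 2 - \frac{-7 + a}{a + i \sqrt{5}}$ ($u{\left(a \right)} = 2 - \frac{a - 7}{a + \sqrt{-5 + 0}} = 2 - \frac{-7 + a}{a + \sqrt{-5}} = 2 - \frac{-7 + a}{a + i \sqrt{5}}$)
$\left(106 - 60\right) u{\left(10 \right)} 145 = \left(106 - 60\right) \frac{7 + 10 + 2 i \sqrt{5}}{10 + i \sqrt{5}} \cdot 145 = 46 \frac{17 + 2 i \sqrt{5}}{10 + i \sqrt{5}} \cdot 145 = \frac{46 \left(17 + 2 i \sqrt{5}\right)}{10 + i \sqrt{5}} \cdot 145 = \frac{6670 \left(17 + 2 i \sqrt{5}\right)}{10 + i \sqrt{5}}$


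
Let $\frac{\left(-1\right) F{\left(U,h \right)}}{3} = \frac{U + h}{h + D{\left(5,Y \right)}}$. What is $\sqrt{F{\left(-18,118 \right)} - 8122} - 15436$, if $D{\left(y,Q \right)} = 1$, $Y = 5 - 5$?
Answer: $-15436 + \frac{i \sqrt{115051342}}{119} \approx -15436.0 + 90.136 i$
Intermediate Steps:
$Y = 0$
$F{\left(U,h \right)} = - \frac{3 \left(U + h\right)}{1 + h}$ ($F{\left(U,h \right)} = - 3 \frac{U + h}{h + 1} = - 3 \frac{U + h}{1 + h} = - \frac{3 \left(U + h\right)}{1 + h}$)
$\sqrt{F{\left(-18,118 \right)} - 8122} - 15436 = \sqrt{\frac{3 \left(\left(-1\right) \left(-18\right) - 118\right)}{1 + 118} - 8122} - 15436 = \sqrt{\frac{3 \left(18 - 118\right)}{119} - 8122} - 15436 = \sqrt{3 \cdot \frac{1}{119} \left(-100\right) - 8122} - 15436 = \sqrt{- \frac{300}{119} - 8122} - 15436 = \sqrt{- \frac{966818}{119}} - 15436 = \frac{i \sqrt{115051342}}{119} - 15436 = -15436 + \frac{i \sqrt{115051342}}{119}$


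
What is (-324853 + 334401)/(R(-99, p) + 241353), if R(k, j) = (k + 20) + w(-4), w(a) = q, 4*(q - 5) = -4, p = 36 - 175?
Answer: 4774/120639 ≈ 0.039573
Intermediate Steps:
p = -139
q = 4 (q = 5 + (1/4)*(-4) = 5 - 1 = 4)
w(a) = 4
R(k, j) = 24 + k (R(k, j) = (k + 20) + 4 = (20 + k) + 4 = 24 + k)
(-324853 + 334401)/(R(-99, p) + 241353) = (-324853 + 334401)/((24 - 99) + 241353) = 9548/(-75 + 241353) = 9548/241278 = 9548*(1/241278) = 4774/120639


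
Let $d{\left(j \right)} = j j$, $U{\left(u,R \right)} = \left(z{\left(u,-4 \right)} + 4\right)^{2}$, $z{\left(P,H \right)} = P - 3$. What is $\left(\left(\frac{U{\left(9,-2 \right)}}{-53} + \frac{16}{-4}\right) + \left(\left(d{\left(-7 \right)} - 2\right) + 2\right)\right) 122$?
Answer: $\frac{278770}{53} \approx 5259.8$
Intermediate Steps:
$z{\left(P,H \right)} = -3 + P$
$U{\left(u,R \right)} = \left(1 + u\right)^{2}$ ($U{\left(u,R \right)} = \left(\left(-3 + u\right) + 4\right)^{2} = \left(1 + u\right)^{2}$)
$d{\left(j \right)} = j^{2}$
$\left(\left(\frac{U{\left(9,-2 \right)}}{-53} + \frac{16}{-4}\right) + \left(\left(d{\left(-7 \right)} - 2\right) + 2\right)\right) 122 = \left(\left(\frac{\left(1 + 9\right)^{2}}{-53} + \frac{16}{-4}\right) + \left(\left(\left(-7\right)^{2} - 2\right) + 2\right)\right) 122 = \left(\left(10^{2} \left(- \frac{1}{53}\right) + 16 \left(- \frac{1}{4}\right)\right) + \left(\left(49 - 2\right) + 2\right)\right) 122 = \left(\left(100 \left(- \frac{1}{53}\right) - 4\right) + \left(47 + 2\right)\right) 122 = \left(\left(- \frac{100}{53} - 4\right) + 49\right) 122 = \left(- \frac{312}{53} + 49\right) 122 = \frac{2285}{53} \cdot 122 = \frac{278770}{53}$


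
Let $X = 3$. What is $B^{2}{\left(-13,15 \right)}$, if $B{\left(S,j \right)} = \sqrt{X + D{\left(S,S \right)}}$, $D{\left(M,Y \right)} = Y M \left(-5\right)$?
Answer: $-842$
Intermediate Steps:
$D{\left(M,Y \right)} = - 5 M Y$ ($D{\left(M,Y \right)} = M Y \left(-5\right) = - 5 M Y$)
$B{\left(S,j \right)} = \sqrt{3 - 5 S^{2}}$ ($B{\left(S,j \right)} = \sqrt{3 - 5 S S} = \sqrt{3 - 5 S^{2}}$)
$B^{2}{\left(-13,15 \right)} = \left(\sqrt{3 - 5 \left(-13\right)^{2}}\right)^{2} = \left(\sqrt{3 - 845}\right)^{2} = \left(\sqrt{-842}\right)^{2} = \left(i \sqrt{842}\right)^{2} = -842$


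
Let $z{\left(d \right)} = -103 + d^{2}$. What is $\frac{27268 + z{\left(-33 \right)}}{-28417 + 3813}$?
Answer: $- \frac{14127}{12302} \approx -1.1483$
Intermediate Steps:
$\frac{27268 + z{\left(-33 \right)}}{-28417 + 3813} = \frac{27268 - \left(103 - \left(-33\right)^{2}\right)}{-28417 + 3813} = \frac{27268 + \left(-103 + 1089\right)}{-24604} = \left(27268 + 986\right) \left(- \frac{1}{24604}\right) = 28254 \left(- \frac{1}{24604}\right) = - \frac{14127}{12302}$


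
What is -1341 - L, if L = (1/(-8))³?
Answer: -686591/512 ≈ -1341.0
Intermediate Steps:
L = -1/512 (L = (-⅛)³ = -1/512 ≈ -0.0019531)
-1341 - L = -1341 - 1*(-1/512) = -1341 + 1/512 = -686591/512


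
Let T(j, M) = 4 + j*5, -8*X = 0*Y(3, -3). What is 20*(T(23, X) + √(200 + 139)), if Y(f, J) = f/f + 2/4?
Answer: 2380 + 20*√339 ≈ 2748.2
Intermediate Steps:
Y(f, J) = 3/2 (Y(f, J) = 1 + 2*(¼) = 1 + ½ = 3/2)
X = 0 (X = -0*3/2 = -⅛*0 = 0)
T(j, M) = 4 + 5*j
20*(T(23, X) + √(200 + 139)) = 20*((4 + 5*23) + √(200 + 139)) = 20*((4 + 115) + √339) = 20*(119 + √339) = 2380 + 20*√339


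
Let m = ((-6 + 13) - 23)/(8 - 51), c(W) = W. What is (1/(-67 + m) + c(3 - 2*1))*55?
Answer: 31042/573 ≈ 54.174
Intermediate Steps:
m = 16/43 (m = (7 - 23)/(-43) = -16*(-1/43) = 16/43 ≈ 0.37209)
(1/(-67 + m) + c(3 - 2*1))*55 = (1/(-67 + 16/43) + (3 - 2*1))*55 = (1/(-2865/43) + (3 - 2))*55 = (-43/2865 + 1)*55 = (2822/2865)*55 = 31042/573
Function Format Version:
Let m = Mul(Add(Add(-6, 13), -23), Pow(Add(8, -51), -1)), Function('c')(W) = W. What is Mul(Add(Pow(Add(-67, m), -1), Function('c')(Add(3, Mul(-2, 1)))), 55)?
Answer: Rational(31042, 573) ≈ 54.174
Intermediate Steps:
m = Rational(16, 43) (m = Mul(Add(7, -23), Pow(-43, -1)) = Mul(-16, Rational(-1, 43)) = Rational(16, 43) ≈ 0.37209)
Mul(Add(Pow(Add(-67, m), -1), Function('c')(Add(3, Mul(-2, 1)))), 55) = Mul(Add(Pow(Add(-67, Rational(16, 43)), -1), Add(3, Mul(-2, 1))), 55) = Mul(Add(Pow(Rational(-2865, 43), -1), Add(3, -2)), 55) = Mul(Add(Rational(-43, 2865), 1), 55) = Mul(Rational(2822, 2865), 55) = Rational(31042, 573)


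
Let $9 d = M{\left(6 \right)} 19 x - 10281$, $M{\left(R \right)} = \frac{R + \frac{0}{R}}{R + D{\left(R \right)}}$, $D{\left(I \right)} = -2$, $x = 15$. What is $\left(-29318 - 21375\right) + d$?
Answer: $- \frac{310727}{6} \approx -51788.0$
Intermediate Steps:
$M{\left(R \right)} = \frac{R}{-2 + R}$ ($M{\left(R \right)} = \frac{R + \frac{0}{R}}{R - 2} = \frac{R + 0}{-2 + R} = \frac{R}{-2 + R}$)
$d = - \frac{6569}{6}$ ($d = \frac{\frac{6}{-2 + 6} \cdot 19 \cdot 15 - 10281}{9} = \frac{\frac{6}{4} \cdot 19 \cdot 15 - 10281}{9} = \frac{6 \cdot \frac{1}{4} \cdot 19 \cdot 15 - 10281}{9} = \frac{\frac{3}{2} \cdot 19 \cdot 15 - 10281}{9} = \frac{\frac{57}{2} \cdot 15 - 10281}{9} = \frac{\frac{855}{2} - 10281}{9} = \frac{1}{9} \left(- \frac{19707}{2}\right) = - \frac{6569}{6} \approx -1094.8$)
$\left(-29318 - 21375\right) + d = \left(-29318 - 21375\right) - \frac{6569}{6} = -50693 - \frac{6569}{6} = - \frac{310727}{6}$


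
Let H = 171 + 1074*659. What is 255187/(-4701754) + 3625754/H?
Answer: 16866747053297/3328545621498 ≈ 5.0673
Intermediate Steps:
H = 707937 (H = 171 + 707766 = 707937)
255187/(-4701754) + 3625754/H = 255187/(-4701754) + 3625754/707937 = 255187*(-1/4701754) + 3625754*(1/707937) = -255187/4701754 + 3625754/707937 = 16866747053297/3328545621498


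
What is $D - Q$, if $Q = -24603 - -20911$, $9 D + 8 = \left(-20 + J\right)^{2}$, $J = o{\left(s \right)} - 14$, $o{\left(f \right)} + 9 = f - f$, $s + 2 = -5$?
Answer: $\frac{35069}{9} \approx 3896.6$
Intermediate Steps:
$s = -7$ ($s = -2 - 5 = -7$)
$o{\left(f \right)} = -9$ ($o{\left(f \right)} = -9 + \left(f - f\right) = -9 + 0 = -9$)
$J = -23$ ($J = -9 - 14 = -23$)
$D = \frac{1841}{9}$ ($D = - \frac{8}{9} + \frac{\left(-20 - 23\right)^{2}}{9} = - \frac{8}{9} + \frac{\left(-43\right)^{2}}{9} = - \frac{8}{9} + \frac{1}{9} \cdot 1849 = - \frac{8}{9} + \frac{1849}{9} = \frac{1841}{9} \approx 204.56$)
$Q = -3692$ ($Q = -24603 + 20911 = -3692$)
$D - Q = \frac{1841}{9} - -3692 = \frac{1841}{9} + 3692 = \frac{35069}{9}$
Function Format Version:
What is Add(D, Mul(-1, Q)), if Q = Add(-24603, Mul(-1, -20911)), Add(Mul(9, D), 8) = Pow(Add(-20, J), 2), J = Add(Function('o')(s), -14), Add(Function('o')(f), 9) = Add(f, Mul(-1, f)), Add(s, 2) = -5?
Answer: Rational(35069, 9) ≈ 3896.6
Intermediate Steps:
s = -7 (s = Add(-2, -5) = -7)
Function('o')(f) = -9 (Function('o')(f) = Add(-9, Add(f, Mul(-1, f))) = Add(-9, 0) = -9)
J = -23 (J = Add(-9, -14) = -23)
D = Rational(1841, 9) (D = Add(Rational(-8, 9), Mul(Rational(1, 9), Pow(Add(-20, -23), 2))) = Add(Rational(-8, 9), Mul(Rational(1, 9), Pow(-43, 2))) = Add(Rational(-8, 9), Mul(Rational(1, 9), 1849)) = Add(Rational(-8, 9), Rational(1849, 9)) = Rational(1841, 9) ≈ 204.56)
Q = -3692 (Q = Add(-24603, 20911) = -3692)
Add(D, Mul(-1, Q)) = Add(Rational(1841, 9), Mul(-1, -3692)) = Add(Rational(1841, 9), 3692) = Rational(35069, 9)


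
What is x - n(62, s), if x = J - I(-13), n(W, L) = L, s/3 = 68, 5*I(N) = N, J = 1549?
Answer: 6738/5 ≈ 1347.6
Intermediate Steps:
I(N) = N/5
s = 204 (s = 3*68 = 204)
x = 7758/5 (x = 1549 - (-13)/5 = 1549 - 1*(-13/5) = 1549 + 13/5 = 7758/5 ≈ 1551.6)
x - n(62, s) = 7758/5 - 1*204 = 7758/5 - 204 = 6738/5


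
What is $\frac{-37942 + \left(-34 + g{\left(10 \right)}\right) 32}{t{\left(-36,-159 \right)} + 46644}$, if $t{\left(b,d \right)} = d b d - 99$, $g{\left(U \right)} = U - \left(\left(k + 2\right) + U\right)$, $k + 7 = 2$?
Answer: $\frac{12978}{287857} \approx 0.045085$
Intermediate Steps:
$k = -5$ ($k = -7 + 2 = -5$)
$g{\left(U \right)} = 3$ ($g{\left(U \right)} = U - \left(\left(-5 + 2\right) + U\right) = U - \left(-3 + U\right) = 3$)
$t{\left(b,d \right)} = -99 + b d^{2}$ ($t{\left(b,d \right)} = b d d - 99 = b d^{2} - 99 = -99 + b d^{2}$)
$\frac{-37942 + \left(-34 + g{\left(10 \right)}\right) 32}{t{\left(-36,-159 \right)} + 46644} = \frac{-37942 + \left(-34 + 3\right) 32}{\left(-99 - 36 \left(-159\right)^{2}\right) + 46644} = \frac{-37942 - 992}{\left(-99 - 910116\right) + 46644} = - \frac{38934}{-910215 + 46644} = - \frac{38934}{-863571} = \left(-38934\right) \left(- \frac{1}{863571}\right) = \frac{12978}{287857}$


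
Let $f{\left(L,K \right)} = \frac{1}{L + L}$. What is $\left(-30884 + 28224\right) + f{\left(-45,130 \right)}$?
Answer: $- \frac{239401}{90} \approx -2660.0$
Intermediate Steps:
$f{\left(L,K \right)} = \frac{1}{2 L}$
$\left(-30884 + 28224\right) + f{\left(-45,130 \right)} = \left(-30884 + 28224\right) + \frac{1}{2 \left(-45\right)} = -2660 + \frac{1}{2} \left(- \frac{1}{45}\right) = -2660 - \frac{1}{90} = - \frac{239401}{90}$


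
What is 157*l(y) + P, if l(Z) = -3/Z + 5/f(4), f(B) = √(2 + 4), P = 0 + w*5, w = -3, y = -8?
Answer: 351/8 + 785*√6/6 ≈ 364.35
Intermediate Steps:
P = -15 (P = 0 - 3*5 = 0 - 15 = -15)
f(B) = √6
l(Z) = -3/Z + 5*√6/6 (l(Z) = -3/Z + 5/(√6) = -3/Z + 5*(√6/6) = -3/Z + 5*√6/6)
157*l(y) + P = 157*(-3/(-8) + 5*√6/6) - 15 = 157*(-3*(-⅛) + 5*√6/6) - 15 = 157*(3/8 + 5*√6/6) - 15 = (471/8 + 785*√6/6) - 15 = 351/8 + 785*√6/6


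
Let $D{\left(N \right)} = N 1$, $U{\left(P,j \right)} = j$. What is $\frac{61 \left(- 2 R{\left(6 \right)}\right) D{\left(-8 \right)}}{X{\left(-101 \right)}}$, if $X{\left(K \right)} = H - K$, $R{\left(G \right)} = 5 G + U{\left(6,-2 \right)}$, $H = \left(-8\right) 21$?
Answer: $- \frac{27328}{67} \approx -407.88$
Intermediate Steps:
$H = -168$
$R{\left(G \right)} = -2 + 5 G$ ($R{\left(G \right)} = 5 G - 2 = -2 + 5 G$)
$D{\left(N \right)} = N$
$X{\left(K \right)} = -168 - K$
$\frac{61 \left(- 2 R{\left(6 \right)}\right) D{\left(-8 \right)}}{X{\left(-101 \right)}} = \frac{61 \left(- 2 \left(-2 + 5 \cdot 6\right)\right) \left(-8\right)}{-168 - -101} = \frac{61 \left(- 2 \left(-2 + 30\right)\right) \left(-8\right)}{-168 + 101} = \frac{61 \left(\left(-2\right) 28\right) \left(-8\right)}{-67} = 61 \left(-56\right) \left(-8\right) \left(- \frac{1}{67}\right) = \left(-3416\right) \left(-8\right) \left(- \frac{1}{67}\right) = 27328 \left(- \frac{1}{67}\right) = - \frac{27328}{67}$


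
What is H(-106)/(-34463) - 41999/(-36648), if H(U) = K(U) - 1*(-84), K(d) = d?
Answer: 131656163/114818184 ≈ 1.1466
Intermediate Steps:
H(U) = 84 + U (H(U) = U - 1*(-84) = U + 84 = 84 + U)
H(-106)/(-34463) - 41999/(-36648) = (84 - 106)/(-34463) - 41999/(-36648) = -22*(-1/34463) - 41999*(-1/36648) = 2/3133 + 41999/36648 = 131656163/114818184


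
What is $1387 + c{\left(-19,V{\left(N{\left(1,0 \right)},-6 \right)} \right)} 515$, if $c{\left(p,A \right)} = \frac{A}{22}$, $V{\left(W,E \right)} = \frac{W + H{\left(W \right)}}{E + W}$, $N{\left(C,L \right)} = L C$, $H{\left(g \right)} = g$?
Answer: $1387$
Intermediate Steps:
$N{\left(C,L \right)} = C L$
$V{\left(W,E \right)} = \frac{2 W}{E + W}$ ($V{\left(W,E \right)} = \frac{W + W}{E + W} = \frac{2 W}{E + W}$)
$c{\left(p,A \right)} = \frac{A}{22}$ ($c{\left(p,A \right)} = A \frac{1}{22} = \frac{A}{22}$)
$1387 + c{\left(-19,V{\left(N{\left(1,0 \right)},-6 \right)} \right)} 515 = 1387 + \frac{2 \cdot 1 \cdot 0 \frac{1}{-6 + 1 \cdot 0}}{22} \cdot 515 = 1387 + \frac{2 \cdot 0 \frac{1}{-6 + 0}}{22} \cdot 515 = 1387 + \frac{2 \cdot 0 \frac{1}{-6}}{22} \cdot 515 = 1387 + \frac{2 \cdot 0 \left(- \frac{1}{6}\right)}{22} \cdot 515 = 1387 + \frac{1}{22} \cdot 0 \cdot 515 = 1387 + 0 \cdot 515 = 1387 + 0 = 1387$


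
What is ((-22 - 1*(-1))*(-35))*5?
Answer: 3675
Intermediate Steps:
((-22 - 1*(-1))*(-35))*5 = ((-22 + 1)*(-35))*5 = -21*(-35)*5 = 735*5 = 3675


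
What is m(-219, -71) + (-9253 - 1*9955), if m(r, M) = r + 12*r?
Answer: -22055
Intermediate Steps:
m(r, M) = 13*r
m(-219, -71) + (-9253 - 1*9955) = 13*(-219) + (-9253 - 1*9955) = -2847 + (-9253 - 9955) = -2847 - 19208 = -22055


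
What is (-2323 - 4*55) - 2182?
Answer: -4725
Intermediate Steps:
(-2323 - 4*55) - 2182 = (-2323 - 220) - 2182 = -2543 - 2182 = -4725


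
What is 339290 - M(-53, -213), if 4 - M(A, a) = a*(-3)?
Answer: 339925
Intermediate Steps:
M(A, a) = 4 + 3*a (M(A, a) = 4 - a*(-3) = 4 - (-3)*a = 4 + 3*a)
339290 - M(-53, -213) = 339290 - (4 + 3*(-213)) = 339290 - (4 - 639) = 339290 - 1*(-635) = 339290 + 635 = 339925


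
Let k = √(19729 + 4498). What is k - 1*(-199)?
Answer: 199 + √24227 ≈ 354.65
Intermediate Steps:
k = √24227 ≈ 155.65
k - 1*(-199) = √24227 - 1*(-199) = √24227 + 199 = 199 + √24227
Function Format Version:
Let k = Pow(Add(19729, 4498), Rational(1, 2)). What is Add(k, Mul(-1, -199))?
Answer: Add(199, Pow(24227, Rational(1, 2))) ≈ 354.65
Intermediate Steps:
k = Pow(24227, Rational(1, 2)) ≈ 155.65
Add(k, Mul(-1, -199)) = Add(Pow(24227, Rational(1, 2)), Mul(-1, -199)) = Add(Pow(24227, Rational(1, 2)), 199) = Add(199, Pow(24227, Rational(1, 2)))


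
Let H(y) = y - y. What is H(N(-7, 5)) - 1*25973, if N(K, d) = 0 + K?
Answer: -25973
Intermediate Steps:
N(K, d) = K
H(y) = 0
H(N(-7, 5)) - 1*25973 = 0 - 1*25973 = 0 - 25973 = -25973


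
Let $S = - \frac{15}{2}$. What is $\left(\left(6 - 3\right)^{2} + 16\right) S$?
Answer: $- \frac{375}{2} \approx -187.5$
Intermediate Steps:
$S = - \frac{15}{2}$ ($S = \left(-15\right) \frac{1}{2} = - \frac{15}{2} \approx -7.5$)
$\left(\left(6 - 3\right)^{2} + 16\right) S = \left(\left(6 - 3\right)^{2} + 16\right) \left(- \frac{15}{2}\right) = \left(3^{2} + 16\right) \left(- \frac{15}{2}\right) = \left(9 + 16\right) \left(- \frac{15}{2}\right) = 25 \left(- \frac{15}{2}\right) = - \frac{375}{2}$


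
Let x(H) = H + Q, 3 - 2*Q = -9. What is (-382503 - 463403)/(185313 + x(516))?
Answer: -845906/185835 ≈ -4.5519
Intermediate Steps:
Q = 6 (Q = 3/2 - 1/2*(-9) = 3/2 + 9/2 = 6)
x(H) = 6 + H (x(H) = H + 6 = 6 + H)
(-382503 - 463403)/(185313 + x(516)) = (-382503 - 463403)/(185313 + (6 + 516)) = -845906/(185313 + 522) = -845906/185835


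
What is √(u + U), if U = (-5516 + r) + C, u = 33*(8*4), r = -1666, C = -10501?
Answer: I*√16627 ≈ 128.95*I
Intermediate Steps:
u = 1056 (u = 33*32 = 1056)
U = -17683 (U = (-5516 - 1666) - 10501 = -7182 - 10501 = -17683)
√(u + U) = √(1056 - 17683) = √(-16627) = I*√16627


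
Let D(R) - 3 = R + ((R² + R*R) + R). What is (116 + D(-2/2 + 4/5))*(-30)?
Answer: -17802/5 ≈ -3560.4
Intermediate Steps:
D(R) = 3 + 2*R + 2*R² (D(R) = 3 + (R + ((R² + R*R) + R)) = 3 + (R + ((R² + R²) + R)) = 3 + (R + (2*R² + R)) = 3 + (R + (R + 2*R²)) = 3 + (2*R + 2*R²) = 3 + 2*R + 2*R²)
(116 + D(-2/2 + 4/5))*(-30) = (116 + (3 + 2*(-2/2 + 4/5) + 2*(-2/2 + 4/5)²))*(-30) = (116 + (3 + 2*(-2*½ + 4*(⅕)) + 2*(-2*½ + 4*(⅕))²))*(-30) = (116 + (3 + 2*(-1 + ⅘) + 2*(-1 + ⅘)²))*(-30) = (116 + (3 + 2*(-⅕) + 2*(-⅕)²))*(-30) = (116 + (3 - ⅖ + 2*(1/25)))*(-30) = (116 + (3 - ⅖ + 2/25))*(-30) = (116 + 67/25)*(-30) = (2967/25)*(-30) = -17802/5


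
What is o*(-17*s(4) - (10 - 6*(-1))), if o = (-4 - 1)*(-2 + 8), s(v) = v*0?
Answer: 480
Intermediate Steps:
s(v) = 0
o = -30 (o = -5*6 = -30)
o*(-17*s(4) - (10 - 6*(-1))) = -30*(-17*0 - (10 - 6*(-1))) = -30*(0 - (10 + 6)) = -30*(0 - 1*16) = -30*(0 - 16) = -30*(-16) = 480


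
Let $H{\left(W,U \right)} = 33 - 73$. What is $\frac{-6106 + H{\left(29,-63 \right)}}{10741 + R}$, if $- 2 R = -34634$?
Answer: $- \frac{3073}{14029} \approx -0.21905$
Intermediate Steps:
$R = 17317$ ($R = \left(- \frac{1}{2}\right) \left(-34634\right) = 17317$)
$H{\left(W,U \right)} = -40$ ($H{\left(W,U \right)} = 33 - 73 = -40$)
$\frac{-6106 + H{\left(29,-63 \right)}}{10741 + R} = \frac{-6106 - 40}{10741 + 17317} = - \frac{6146}{28058} = \left(-6146\right) \frac{1}{28058} = - \frac{3073}{14029}$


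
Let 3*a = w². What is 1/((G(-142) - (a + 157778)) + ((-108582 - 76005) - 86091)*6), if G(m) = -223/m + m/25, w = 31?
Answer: -10650/18980115217 ≈ -5.6111e-7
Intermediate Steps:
G(m) = -223/m + m/25 (G(m) = -223/m + m*(1/25) = -223/m + m/25)
a = 961/3 (a = (⅓)*31² = (⅓)*961 = 961/3 ≈ 320.33)
1/((G(-142) - (a + 157778)) + ((-108582 - 76005) - 86091)*6) = 1/(((-223/(-142) + (1/25)*(-142)) - (961/3 + 157778)) + ((-108582 - 76005) - 86091)*6) = 1/(((-223*(-1/142) - 142/25) - 1*474295/3) + (-184587 - 86091)*6) = 1/(((223/142 - 142/25) - 474295/3) - 270678*6) = 1/((-14589/3550 - 474295/3) - 1624068) = 1/(-1683791017/10650 - 1624068) = 1/(-18980115217/10650) = -10650/18980115217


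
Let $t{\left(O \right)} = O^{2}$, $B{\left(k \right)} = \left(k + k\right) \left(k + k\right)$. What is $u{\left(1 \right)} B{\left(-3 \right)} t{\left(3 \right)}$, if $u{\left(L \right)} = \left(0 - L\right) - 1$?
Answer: $-648$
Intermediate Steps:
$B{\left(k \right)} = 4 k^{2}$ ($B{\left(k \right)} = 2 k 2 k = 4 k^{2}$)
$u{\left(L \right)} = -1 - L$ ($u{\left(L \right)} = - L - 1 = -1 - L$)
$u{\left(1 \right)} B{\left(-3 \right)} t{\left(3 \right)} = \left(-1 - 1\right) 4 \left(-3\right)^{2} \cdot 3^{2} = \left(-1 - 1\right) 4 \cdot 9 \cdot 9 = \left(-2\right) 36 \cdot 9 = \left(-72\right) 9 = -648$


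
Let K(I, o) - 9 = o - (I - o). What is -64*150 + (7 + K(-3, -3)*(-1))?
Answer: -9599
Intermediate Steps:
K(I, o) = 9 - I + 2*o (K(I, o) = 9 + (o - (I - o)) = 9 + (o + (o - I)) = 9 + (-I + 2*o) = 9 - I + 2*o)
-64*150 + (7 + K(-3, -3)*(-1)) = -64*150 + (7 + (9 - 1*(-3) + 2*(-3))*(-1)) = -9600 + (7 + (9 + 3 - 6)*(-1)) = -9600 + (7 + 6*(-1)) = -9600 + (7 - 6) = -9600 + 1 = -9599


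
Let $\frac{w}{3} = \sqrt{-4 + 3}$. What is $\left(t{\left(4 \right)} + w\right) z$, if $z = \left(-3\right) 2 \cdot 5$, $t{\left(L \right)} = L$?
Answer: $-120 - 90 i \approx -120.0 - 90.0 i$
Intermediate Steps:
$z = -30$ ($z = \left(-6\right) 5 = -30$)
$w = 3 i$ ($w = 3 \sqrt{-4 + 3} = 3 \sqrt{-1} = 3 i \approx 3.0 i$)
$\left(t{\left(4 \right)} + w\right) z = \left(4 + 3 i\right) \left(-30\right) = -120 - 90 i$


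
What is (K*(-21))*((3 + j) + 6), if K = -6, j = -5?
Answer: 504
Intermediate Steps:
(K*(-21))*((3 + j) + 6) = (-6*(-21))*((3 - 5) + 6) = 126*(-2 + 6) = 126*4 = 504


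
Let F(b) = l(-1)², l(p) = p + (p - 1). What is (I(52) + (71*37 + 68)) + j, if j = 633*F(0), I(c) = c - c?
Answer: 8392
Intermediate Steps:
l(p) = -1 + 2*p (l(p) = p + (-1 + p) = -1 + 2*p)
I(c) = 0
F(b) = 9 (F(b) = (-1 + 2*(-1))² = (-1 - 2)² = (-3)² = 9)
j = 5697 (j = 633*9 = 5697)
(I(52) + (71*37 + 68)) + j = (0 + (71*37 + 68)) + 5697 = (0 + (2627 + 68)) + 5697 = (0 + 2695) + 5697 = 2695 + 5697 = 8392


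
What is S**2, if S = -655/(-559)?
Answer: 429025/312481 ≈ 1.3730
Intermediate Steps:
S = 655/559 (S = -655*(-1/559) = 655/559 ≈ 1.1717)
S**2 = (655/559)**2 = 429025/312481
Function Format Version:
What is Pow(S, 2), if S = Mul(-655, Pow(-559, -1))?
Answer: Rational(429025, 312481) ≈ 1.3730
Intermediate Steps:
S = Rational(655, 559) (S = Mul(-655, Rational(-1, 559)) = Rational(655, 559) ≈ 1.1717)
Pow(S, 2) = Pow(Rational(655, 559), 2) = Rational(429025, 312481)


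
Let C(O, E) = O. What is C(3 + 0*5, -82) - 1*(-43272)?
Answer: 43275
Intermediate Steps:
C(3 + 0*5, -82) - 1*(-43272) = (3 + 0*5) - 1*(-43272) = (3 + 0) + 43272 = 3 + 43272 = 43275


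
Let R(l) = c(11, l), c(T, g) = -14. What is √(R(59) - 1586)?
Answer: 40*I ≈ 40.0*I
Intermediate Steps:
R(l) = -14
√(R(59) - 1586) = √(-14 - 1586) = √(-1600) = 40*I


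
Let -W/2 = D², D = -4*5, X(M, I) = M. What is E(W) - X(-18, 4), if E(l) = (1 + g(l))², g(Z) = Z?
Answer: 638419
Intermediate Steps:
D = -20
W = -800 (W = -2*(-20)² = -2*400 = -800)
E(l) = (1 + l)²
E(W) - X(-18, 4) = (1 - 800)² - 1*(-18) = (-799)² + 18 = 638401 + 18 = 638419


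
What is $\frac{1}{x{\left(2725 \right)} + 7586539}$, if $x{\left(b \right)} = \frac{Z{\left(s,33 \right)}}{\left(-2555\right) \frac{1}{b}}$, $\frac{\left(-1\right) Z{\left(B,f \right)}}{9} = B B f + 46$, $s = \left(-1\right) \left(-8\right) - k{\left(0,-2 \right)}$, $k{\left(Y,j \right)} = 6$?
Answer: $\frac{511}{3877594519} \approx 1.3178 \cdot 10^{-7}$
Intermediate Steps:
$s = 2$ ($s = \left(-1\right) \left(-8\right) - 6 = 8 - 6 = 2$)
$Z{\left(B,f \right)} = -414 - 9 f B^{2}$ ($Z{\left(B,f \right)} = - 9 \left(B B f + 46\right) = - 9 \left(B^{2} f + 46\right) = - 9 \left(f B^{2} + 46\right) = - 9 \left(46 + f B^{2}\right) = -414 - 9 f B^{2}$)
$x{\left(b \right)} = \frac{1602 b}{2555}$ ($x{\left(b \right)} = \frac{-414 - 297 \cdot 2^{2}}{\left(-2555\right) \frac{1}{b}} = \left(-414 - 297 \cdot 4\right) \left(- \frac{b}{2555}\right) = \left(-414 - 1188\right) \left(- \frac{b}{2555}\right) = - 1602 \left(- \frac{b}{2555}\right) = \frac{1602 b}{2555}$)
$\frac{1}{x{\left(2725 \right)} + 7586539} = \frac{1}{\frac{1602}{2555} \cdot 2725 + 7586539} = \frac{1}{\frac{873090}{511} + 7586539} = \frac{1}{\frac{3877594519}{511}} = \frac{511}{3877594519}$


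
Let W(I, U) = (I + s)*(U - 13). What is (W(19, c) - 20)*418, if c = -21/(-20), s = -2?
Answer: -932767/10 ≈ -93277.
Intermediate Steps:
c = 21/20 (c = -21*(-1/20) = 21/20 ≈ 1.0500)
W(I, U) = (-13 + U)*(-2 + I) (W(I, U) = (I - 2)*(U - 13) = (-2 + I)*(-13 + U) = (-13 + U)*(-2 + I))
(W(19, c) - 20)*418 = ((26 - 13*19 - 2*21/20 + 19*(21/20)) - 20)*418 = ((26 - 247 - 21/10 + 399/20) - 20)*418 = (-4063/20 - 20)*418 = -4463/20*418 = -932767/10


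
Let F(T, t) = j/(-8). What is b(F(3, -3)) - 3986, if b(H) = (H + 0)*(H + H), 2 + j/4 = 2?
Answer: -3986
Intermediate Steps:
j = 0 (j = -8 + 4*2 = -8 + 8 = 0)
F(T, t) = 0 (F(T, t) = 0/(-8) = 0*(-⅛) = 0)
b(H) = 2*H² (b(H) = H*(2*H) = 2*H²)
b(F(3, -3)) - 3986 = 2*0² - 3986 = 2*0 - 3986 = 0 - 3986 = -3986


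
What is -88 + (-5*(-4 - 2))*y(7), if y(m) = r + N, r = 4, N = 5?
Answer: 182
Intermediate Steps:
y(m) = 9 (y(m) = 4 + 5 = 9)
-88 + (-5*(-4 - 2))*y(7) = -88 - 5*(-4 - 2)*9 = -88 - 5*(-6)*9 = -88 + 30*9 = -88 + 270 = 182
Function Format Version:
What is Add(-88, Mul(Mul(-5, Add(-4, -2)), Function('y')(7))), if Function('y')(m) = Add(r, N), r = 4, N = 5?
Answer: 182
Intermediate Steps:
Function('y')(m) = 9 (Function('y')(m) = Add(4, 5) = 9)
Add(-88, Mul(Mul(-5, Add(-4, -2)), Function('y')(7))) = Add(-88, Mul(Mul(-5, Add(-4, -2)), 9)) = Add(-88, Mul(Mul(-5, -6), 9)) = Add(-88, Mul(30, 9)) = Add(-88, 270) = 182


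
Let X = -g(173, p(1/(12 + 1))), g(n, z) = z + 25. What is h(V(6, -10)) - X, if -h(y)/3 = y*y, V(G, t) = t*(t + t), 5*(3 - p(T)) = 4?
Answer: -599864/5 ≈ -1.1997e+5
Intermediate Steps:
p(T) = 11/5 (p(T) = 3 - ⅕*4 = 3 - ⅘ = 11/5)
g(n, z) = 25 + z
V(G, t) = 2*t² (V(G, t) = t*(2*t) = 2*t²)
X = -136/5 (X = -(25 + 11/5) = -1*136/5 = -136/5 ≈ -27.200)
h(y) = -3*y² (h(y) = -3*y*y = -3*y²)
h(V(6, -10)) - X = -3*(2*(-10)²)² - 1*(-136/5) = -3*(2*100)² + 136/5 = -3*200² + 136/5 = -3*40000 + 136/5 = -120000 + 136/5 = -599864/5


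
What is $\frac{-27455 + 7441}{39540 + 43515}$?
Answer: $- \frac{20014}{83055} \approx -0.24097$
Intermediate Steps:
$\frac{-27455 + 7441}{39540 + 43515} = - \frac{20014}{83055}$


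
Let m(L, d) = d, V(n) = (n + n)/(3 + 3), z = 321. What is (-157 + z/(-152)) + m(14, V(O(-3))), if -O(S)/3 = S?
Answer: -23729/152 ≈ -156.11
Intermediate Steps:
O(S) = -3*S
V(n) = n/3 (V(n) = (2*n)/6 = (2*n)*(⅙) = n/3)
(-157 + z/(-152)) + m(14, V(O(-3))) = (-157 + 321/(-152)) + (-3*(-3))/3 = (-157 + 321*(-1/152)) + (⅓)*9 = (-157 - 321/152) + 3 = -24185/152 + 3 = -23729/152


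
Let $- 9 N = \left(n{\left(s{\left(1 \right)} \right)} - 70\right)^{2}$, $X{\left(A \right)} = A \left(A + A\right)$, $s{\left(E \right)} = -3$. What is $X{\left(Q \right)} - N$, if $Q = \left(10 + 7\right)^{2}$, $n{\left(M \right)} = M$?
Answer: $\frac{1508707}{9} \approx 1.6763 \cdot 10^{5}$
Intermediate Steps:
$Q = 289$ ($Q = 17^{2} = 289$)
$X{\left(A \right)} = 2 A^{2}$ ($X{\left(A \right)} = A 2 A = 2 A^{2}$)
$N = - \frac{5329}{9}$ ($N = - \frac{\left(-3 - 70\right)^{2}}{9} = - \frac{\left(-73\right)^{2}}{9} = \left(- \frac{1}{9}\right) 5329 = - \frac{5329}{9} \approx -592.11$)
$X{\left(Q \right)} - N = 2 \cdot 289^{2} - - \frac{5329}{9} = 2 \cdot 83521 + \frac{5329}{9} = 167042 + \frac{5329}{9} = \frac{1508707}{9}$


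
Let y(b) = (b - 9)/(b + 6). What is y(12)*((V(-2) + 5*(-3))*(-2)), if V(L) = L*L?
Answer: 11/3 ≈ 3.6667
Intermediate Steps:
V(L) = L**2
y(b) = (-9 + b)/(6 + b)
y(12)*((V(-2) + 5*(-3))*(-2)) = ((-9 + 12)/(6 + 12))*(((-2)**2 + 5*(-3))*(-2)) = (3/18)*((4 - 15)*(-2)) = ((1/18)*3)*(-11*(-2)) = (1/6)*22 = 11/3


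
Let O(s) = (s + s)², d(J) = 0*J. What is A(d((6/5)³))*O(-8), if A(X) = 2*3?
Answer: 1536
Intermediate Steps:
d(J) = 0
O(s) = 4*s² (O(s) = (2*s)² = 4*s²)
A(X) = 6
A(d((6/5)³))*O(-8) = 6*(4*(-8)²) = 6*(4*64) = 6*256 = 1536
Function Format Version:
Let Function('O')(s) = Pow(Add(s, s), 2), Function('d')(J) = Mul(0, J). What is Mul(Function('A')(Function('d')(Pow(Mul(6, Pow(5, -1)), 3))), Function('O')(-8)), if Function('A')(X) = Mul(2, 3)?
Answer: 1536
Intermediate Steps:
Function('d')(J) = 0
Function('O')(s) = Mul(4, Pow(s, 2)) (Function('O')(s) = Pow(Mul(2, s), 2) = Mul(4, Pow(s, 2)))
Function('A')(X) = 6
Mul(Function('A')(Function('d')(Pow(Mul(6, Pow(5, -1)), 3))), Function('O')(-8)) = Mul(6, Mul(4, Pow(-8, 2))) = Mul(6, Mul(4, 64)) = Mul(6, 256) = 1536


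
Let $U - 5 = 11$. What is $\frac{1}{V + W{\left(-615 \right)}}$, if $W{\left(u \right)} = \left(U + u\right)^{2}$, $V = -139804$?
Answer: $\frac{1}{218997} \approx 4.5663 \cdot 10^{-6}$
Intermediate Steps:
$U = 16$ ($U = 5 + 11 = 16$)
$W{\left(u \right)} = \left(16 + u\right)^{2}$
$\frac{1}{V + W{\left(-615 \right)}} = \frac{1}{-139804 + \left(16 - 615\right)^{2}} = \frac{1}{-139804 + \left(-599\right)^{2}} = \frac{1}{-139804 + 358801} = \frac{1}{218997}$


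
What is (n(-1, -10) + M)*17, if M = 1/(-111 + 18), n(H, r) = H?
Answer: -1598/93 ≈ -17.183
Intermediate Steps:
M = -1/93 (M = 1/(-93) = -1/93 ≈ -0.010753)
(n(-1, -10) + M)*17 = (-1 - 1/93)*17 = -94/93*17 = -1598/93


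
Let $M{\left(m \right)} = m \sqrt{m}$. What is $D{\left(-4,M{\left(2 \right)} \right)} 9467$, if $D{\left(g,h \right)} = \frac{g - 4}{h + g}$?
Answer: $37868 + 18934 \sqrt{2} \approx 64645.0$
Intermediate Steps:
$M{\left(m \right)} = m^{\frac{3}{2}}$
$D{\left(g,h \right)} = \frac{-4 + g}{g + h}$
$D{\left(-4,M{\left(2 \right)} \right)} 9467 = \frac{-4 - 4}{-4 + 2^{\frac{3}{2}}} \cdot 9467 = \frac{1}{-4 + 2 \sqrt{2}} \left(-8\right) 9467 = - \frac{8}{-4 + 2 \sqrt{2}} \cdot 9467 = - \frac{75736}{-4 + 2 \sqrt{2}}$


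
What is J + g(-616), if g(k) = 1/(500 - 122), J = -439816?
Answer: -166250447/378 ≈ -4.3982e+5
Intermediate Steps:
g(k) = 1/378
J + g(-616) = -439816 + 1/378 = -166250447/378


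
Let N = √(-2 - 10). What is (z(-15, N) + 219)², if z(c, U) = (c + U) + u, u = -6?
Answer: 39192 + 792*I*√3 ≈ 39192.0 + 1371.8*I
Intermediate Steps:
N = 2*I*√3 (N = √(-12) = 2*I*√3 ≈ 3.4641*I)
z(c, U) = -6 + U + c (z(c, U) = (c + U) - 6 = (U + c) - 6 = -6 + U + c)
(z(-15, N) + 219)² = ((-6 + 2*I*√3 - 15) + 219)² = ((-21 + 2*I*√3) + 219)² = (198 + 2*I*√3)²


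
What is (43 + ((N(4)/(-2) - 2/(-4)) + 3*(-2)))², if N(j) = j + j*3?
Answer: 3481/4 ≈ 870.25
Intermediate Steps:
N(j) = 4*j (N(j) = j + 3*j = 4*j)
(43 + ((N(4)/(-2) - 2/(-4)) + 3*(-2)))² = (43 + (((4*4)/(-2) - 2/(-4)) + 3*(-2)))² = (43 + ((16*(-½) - 2*(-¼)) - 6))² = (43 + ((-8 + ½) - 6))² = (43 + (-15/2 - 6))² = (43 - 27/2)² = (59/2)² = 3481/4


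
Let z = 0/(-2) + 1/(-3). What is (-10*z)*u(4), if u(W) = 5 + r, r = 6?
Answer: 110/3 ≈ 36.667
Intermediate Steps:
z = -1/3 (z = 0*(-1/2) + 1*(-1/3) = 0 - 1/3 = -1/3 ≈ -0.33333)
u(W) = 11 (u(W) = 5 + 6 = 11)
(-10*z)*u(4) = -10*(-1/3)*11 = (10/3)*11 = 110/3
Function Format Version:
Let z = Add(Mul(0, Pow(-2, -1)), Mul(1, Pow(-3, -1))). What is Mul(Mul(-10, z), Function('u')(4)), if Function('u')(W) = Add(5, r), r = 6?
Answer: Rational(110, 3) ≈ 36.667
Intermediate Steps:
z = Rational(-1, 3) (z = Add(Mul(0, Rational(-1, 2)), Mul(1, Rational(-1, 3))) = Add(0, Rational(-1, 3)) = Rational(-1, 3) ≈ -0.33333)
Function('u')(W) = 11 (Function('u')(W) = Add(5, 6) = 11)
Mul(Mul(-10, z), Function('u')(4)) = Mul(Mul(-10, Rational(-1, 3)), 11) = Mul(Rational(10, 3), 11) = Rational(110, 3)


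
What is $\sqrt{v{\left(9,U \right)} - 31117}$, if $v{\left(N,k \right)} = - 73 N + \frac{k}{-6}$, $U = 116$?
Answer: $\frac{2 i \sqrt{71535}}{3} \approx 178.31 i$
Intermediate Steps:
$v{\left(N,k \right)} = - 73 N - \frac{k}{6}$ ($v{\left(N,k \right)} = - 73 N + k \left(- \frac{1}{6}\right) = - 73 N - \frac{k}{6}$)
$\sqrt{v{\left(9,U \right)} - 31117} = \sqrt{\left(\left(-73\right) 9 - \frac{58}{3}\right) - 31117} = \sqrt{\left(-657 - \frac{58}{3}\right) - 31117} = \sqrt{- \frac{2029}{3} - 31117} = \sqrt{- \frac{95380}{3}} = \frac{2 i \sqrt{71535}}{3}$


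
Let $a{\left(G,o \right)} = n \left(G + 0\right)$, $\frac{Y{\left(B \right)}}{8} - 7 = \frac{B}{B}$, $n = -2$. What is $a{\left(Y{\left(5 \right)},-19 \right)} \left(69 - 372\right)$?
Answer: $38784$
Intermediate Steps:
$Y{\left(B \right)} = 64$ ($Y{\left(B \right)} = 56 + 8 \frac{B}{B} = 56 + 8 \cdot 1 = 56 + 8 = 64$)
$a{\left(G,o \right)} = - 2 G$ ($a{\left(G,o \right)} = - 2 \left(G + 0\right) = - 2 G$)
$a{\left(Y{\left(5 \right)},-19 \right)} \left(69 - 372\right) = \left(-2\right) 64 \left(69 - 372\right) = \left(-128\right) \left(-303\right) = 38784$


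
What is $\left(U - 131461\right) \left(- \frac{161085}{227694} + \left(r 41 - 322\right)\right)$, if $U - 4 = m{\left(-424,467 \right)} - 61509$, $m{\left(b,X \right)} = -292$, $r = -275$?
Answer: $\frac{85056981617829}{37949} \approx 2.2413 \cdot 10^{9}$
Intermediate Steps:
$U = -61797$ ($U = 4 - 61801 = -61797$)
$\left(U - 131461\right) \left(- \frac{161085}{227694} + \left(r 41 - 322\right)\right) = \left(-61797 - 131461\right) \left(- \frac{161085}{227694} - 11597\right) = - 193258 \left(\left(-161085\right) \frac{1}{227694} - 11597\right) = - 193258 \left(- \frac{53695}{75898} - 11597\right) = \left(-193258\right) \left(- \frac{880242801}{75898}\right) = \frac{85056981617829}{37949}$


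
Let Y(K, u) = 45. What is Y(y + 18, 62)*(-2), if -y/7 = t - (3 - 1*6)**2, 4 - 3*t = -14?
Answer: -90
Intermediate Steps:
t = 6 (t = 4/3 - 1/3*(-14) = 4/3 + 14/3 = 6)
y = 21 (y = -7*(6 - (3 - 1*6)**2) = -7*(6 - (3 - 6)**2) = -7*(6 - 1*(-3)**2) = -7*(6 - 1*9) = -7*(6 - 9) = -7*(-3) = 21)
Y(y + 18, 62)*(-2) = 45*(-2) = -90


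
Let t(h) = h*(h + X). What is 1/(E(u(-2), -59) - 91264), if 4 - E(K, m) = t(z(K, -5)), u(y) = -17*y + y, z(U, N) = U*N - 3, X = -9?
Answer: -1/119296 ≈ -8.3825e-6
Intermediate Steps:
z(U, N) = -3 + N*U (z(U, N) = N*U - 3 = -3 + N*U)
t(h) = h*(-9 + h) (t(h) = h*(h - 9) = h*(-9 + h))
u(y) = -16*y
E(K, m) = 4 - (-12 - 5*K)*(-3 - 5*K) (E(K, m) = 4 - (-3 - 5*K)*(-9 + (-3 - 5*K)) = 4 - (-3 - 5*K)*(-12 - 5*K) = 4 - (-12 - 5*K)*(-3 - 5*K))
1/(E(u(-2), -59) - 91264) = 1/((4 - (3 + 5*(-16*(-2)))*(12 + 5*(-16*(-2)))) - 91264) = 1/((4 - (3 + 5*32)*(12 + 5*32)) - 91264) = 1/((4 - (3 + 160)*(12 + 160)) - 91264) = 1/((4 - 1*163*172) - 91264) = 1/((4 - 28036) - 91264) = 1/(-28032 - 91264) = 1/(-119296) = -1/119296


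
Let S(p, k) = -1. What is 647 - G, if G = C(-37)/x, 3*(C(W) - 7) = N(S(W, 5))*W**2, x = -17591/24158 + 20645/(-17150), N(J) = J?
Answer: 24878510459/60032067 ≈ 414.42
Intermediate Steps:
x = -40021378/20715485 (x = -17591*1/24158 + 20645*(-1/17150) = -17591/24158 - 4129/3430 = -40021378/20715485 ≈ -1.9320)
C(W) = 7 - W**2/3 (C(W) = 7 + (-W**2)/3 = 7 - W**2/3)
G = 13962236890/60032067 (G = (7 - 1/3*(-37)**2)/(-40021378/20715485) = (7 - 1/3*1369)*(-20715485/40021378) = (7 - 1369/3)*(-20715485/40021378) = -1348/3*(-20715485/40021378) = 13962236890/60032067 ≈ 232.58)
647 - G = 647 - 1*13962236890/60032067 = 647 - 13962236890/60032067 = 24878510459/60032067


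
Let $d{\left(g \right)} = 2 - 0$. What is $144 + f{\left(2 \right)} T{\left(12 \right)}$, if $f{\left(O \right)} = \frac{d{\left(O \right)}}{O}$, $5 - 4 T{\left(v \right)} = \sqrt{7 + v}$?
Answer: $\frac{581}{4} - \frac{\sqrt{19}}{4} \approx 144.16$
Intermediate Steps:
$d{\left(g \right)} = 2$ ($d{\left(g \right)} = 2 + 0 = 2$)
$T{\left(v \right)} = \frac{5}{4} - \frac{\sqrt{7 + v}}{4}$
$f{\left(O \right)} = \frac{2}{O}$
$144 + f{\left(2 \right)} T{\left(12 \right)} = 144 + \frac{2}{2} \left(\frac{5}{4} - \frac{\sqrt{7 + 12}}{4}\right) = 144 + 2 \cdot \frac{1}{2} \left(\frac{5}{4} - \frac{\sqrt{19}}{4}\right) = 144 + 1 \left(\frac{5}{4} - \frac{\sqrt{19}}{4}\right) = 144 + \left(\frac{5}{4} - \frac{\sqrt{19}}{4}\right) = \frac{581}{4} - \frac{\sqrt{19}}{4}$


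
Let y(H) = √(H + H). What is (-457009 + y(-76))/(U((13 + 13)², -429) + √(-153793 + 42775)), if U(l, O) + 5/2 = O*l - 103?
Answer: 530330609942/336654532033 + 16*√1054671/336654532033 - 2320876*I*√38/336654532033 + 1828036*I*√111018/336654532033 ≈ 1.5753 + 0.0017667*I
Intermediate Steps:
y(H) = √2*√H (y(H) = √(2*H) = √2*√H)
U(l, O) = -211/2 + O*l (U(l, O) = -5/2 + (O*l - 103) = -5/2 + (-103 + O*l) = -211/2 + O*l)
(-457009 + y(-76))/(U((13 + 13)², -429) + √(-153793 + 42775)) = (-457009 + √2*√(-76))/((-211/2 - 429*(13 + 13)²) + √(-153793 + 42775)) = (-457009 + √2*(2*I*√19))/((-211/2 - 429*26²) + √(-111018)) = (-457009 + 2*I*√38)/((-211/2 - 429*676) + I*√111018) = (-457009 + 2*I*√38)/((-211/2 - 290004) + I*√111018) = (-457009 + 2*I*√38)/(-580219/2 + I*√111018)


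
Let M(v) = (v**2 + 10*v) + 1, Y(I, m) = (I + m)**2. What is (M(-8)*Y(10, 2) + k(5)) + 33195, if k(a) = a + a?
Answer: 31045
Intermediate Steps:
k(a) = 2*a
M(v) = 1 + v**2 + 10*v
(M(-8)*Y(10, 2) + k(5)) + 33195 = ((1 + (-8)**2 + 10*(-8))*(10 + 2)**2 + 2*5) + 33195 = ((1 + 64 - 80)*12**2 + 10) + 33195 = (-15*144 + 10) + 33195 = (-2160 + 10) + 33195 = -2150 + 33195 = 31045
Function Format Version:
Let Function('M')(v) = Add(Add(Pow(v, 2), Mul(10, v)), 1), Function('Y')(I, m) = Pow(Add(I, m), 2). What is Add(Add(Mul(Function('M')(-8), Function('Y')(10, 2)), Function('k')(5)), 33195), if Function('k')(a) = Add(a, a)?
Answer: 31045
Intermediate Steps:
Function('k')(a) = Mul(2, a)
Function('M')(v) = Add(1, Pow(v, 2), Mul(10, v))
Add(Add(Mul(Function('M')(-8), Function('Y')(10, 2)), Function('k')(5)), 33195) = Add(Add(Mul(Add(1, Pow(-8, 2), Mul(10, -8)), Pow(Add(10, 2), 2)), Mul(2, 5)), 33195) = Add(Add(Mul(Add(1, 64, -80), Pow(12, 2)), 10), 33195) = Add(Add(Mul(-15, 144), 10), 33195) = Add(Add(-2160, 10), 33195) = Add(-2150, 33195) = 31045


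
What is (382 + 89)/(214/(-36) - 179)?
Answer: -8478/3329 ≈ -2.5467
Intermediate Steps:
(382 + 89)/(214/(-36) - 179) = 471/(214*(-1/36) - 179) = 471/(-107/18 - 179) = 471/(-3329/18) = 471*(-18/3329) = -8478/3329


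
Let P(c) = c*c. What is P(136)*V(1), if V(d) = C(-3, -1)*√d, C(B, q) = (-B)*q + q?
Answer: -73984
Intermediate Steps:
C(B, q) = q - B*q (C(B, q) = -B*q + q = q - B*q)
V(d) = -4*√d (V(d) = (-(1 - 1*(-3)))*√d = (-(1 + 3))*√d = (-1*4)*√d = -4*√d)
P(c) = c²
P(136)*V(1) = 136²*(-4*√1) = 18496*(-4*1) = 18496*(-4) = -73984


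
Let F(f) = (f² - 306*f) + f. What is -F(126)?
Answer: 22554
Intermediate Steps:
F(f) = f² - 305*f
-F(126) = -126*(-305 + 126) = -126*(-179) = -1*(-22554) = 22554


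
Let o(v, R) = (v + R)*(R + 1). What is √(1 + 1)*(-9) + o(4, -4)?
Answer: -9*√2 ≈ -12.728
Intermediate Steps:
o(v, R) = (1 + R)*(R + v) (o(v, R) = (R + v)*(1 + R) = (1 + R)*(R + v))
√(1 + 1)*(-9) + o(4, -4) = √(1 + 1)*(-9) + (-4 + 4 + (-4)² - 4*4) = √2*(-9) + (-4 + 4 + 16 - 16) = -9*√2 + 0 = -9*√2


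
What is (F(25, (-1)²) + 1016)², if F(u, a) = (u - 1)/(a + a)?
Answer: 1056784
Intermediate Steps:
F(u, a) = (-1 + u)/(2*a) (F(u, a) = (-1 + u)/((2*a)) = (-1 + u)*(1/(2*a)) = (-1 + u)/(2*a))
(F(25, (-1)²) + 1016)² = ((-1 + 25)/(2*((-1)²)) + 1016)² = ((½)*24/1 + 1016)² = ((½)*1*24 + 1016)² = (12 + 1016)² = 1028² = 1056784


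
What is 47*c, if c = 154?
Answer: 7238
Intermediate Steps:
47*c = 47*154 = 7238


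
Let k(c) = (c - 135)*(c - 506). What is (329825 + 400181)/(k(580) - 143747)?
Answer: -730006/110817 ≈ -6.5875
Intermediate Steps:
k(c) = (-506 + c)*(-135 + c) (k(c) = (-135 + c)*(-506 + c) = (-506 + c)*(-135 + c))
(329825 + 400181)/(k(580) - 143747) = (329825 + 400181)/((68310 + 580² - 641*580) - 143747) = 730006/((68310 + 336400 - 371780) - 143747) = 730006/(32930 - 143747) = 730006/(-110817) = 730006*(-1/110817) = -730006/110817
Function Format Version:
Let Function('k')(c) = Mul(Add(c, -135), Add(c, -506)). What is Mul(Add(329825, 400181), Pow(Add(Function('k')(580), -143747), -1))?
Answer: Rational(-730006, 110817) ≈ -6.5875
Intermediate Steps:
Function('k')(c) = Mul(Add(-506, c), Add(-135, c)) (Function('k')(c) = Mul(Add(-135, c), Add(-506, c)) = Mul(Add(-506, c), Add(-135, c)))
Mul(Add(329825, 400181), Pow(Add(Function('k')(580), -143747), -1)) = Mul(Add(329825, 400181), Pow(Add(Add(68310, Pow(580, 2), Mul(-641, 580)), -143747), -1)) = Mul(730006, Pow(Add(Add(68310, 336400, -371780), -143747), -1)) = Mul(730006, Pow(Add(32930, -143747), -1)) = Mul(730006, Pow(-110817, -1)) = Mul(730006, Rational(-1, 110817)) = Rational(-730006, 110817)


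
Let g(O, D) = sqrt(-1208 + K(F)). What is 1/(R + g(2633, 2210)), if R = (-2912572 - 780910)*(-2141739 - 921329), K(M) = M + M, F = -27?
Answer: 5656693261388/63996357306864816183373719 - I*sqrt(1262)/127992714613729632366747438 ≈ 8.8391e-14 - 2.7755e-25*I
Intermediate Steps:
K(M) = 2*M
R = 11313386522776 (R = -3693482*(-3063068) = 11313386522776)
g(O, D) = I*sqrt(1262) (g(O, D) = sqrt(-1208 + 2*(-27)) = sqrt(-1208 - 54) = sqrt(-1262) = I*sqrt(1262))
1/(R + g(2633, 2210)) = 1/(11313386522776 + I*sqrt(1262))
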